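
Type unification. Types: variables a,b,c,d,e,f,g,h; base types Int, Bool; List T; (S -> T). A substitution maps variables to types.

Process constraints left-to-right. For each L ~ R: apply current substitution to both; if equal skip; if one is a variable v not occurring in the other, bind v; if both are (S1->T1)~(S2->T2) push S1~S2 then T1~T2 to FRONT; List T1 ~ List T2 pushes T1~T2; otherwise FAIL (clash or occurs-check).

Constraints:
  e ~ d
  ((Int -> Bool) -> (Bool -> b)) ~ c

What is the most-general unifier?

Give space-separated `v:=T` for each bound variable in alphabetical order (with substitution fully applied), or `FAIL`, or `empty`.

step 1: unify e ~ d  [subst: {-} | 1 pending]
  bind e := d
step 2: unify ((Int -> Bool) -> (Bool -> b)) ~ c  [subst: {e:=d} | 0 pending]
  bind c := ((Int -> Bool) -> (Bool -> b))

Answer: c:=((Int -> Bool) -> (Bool -> b)) e:=d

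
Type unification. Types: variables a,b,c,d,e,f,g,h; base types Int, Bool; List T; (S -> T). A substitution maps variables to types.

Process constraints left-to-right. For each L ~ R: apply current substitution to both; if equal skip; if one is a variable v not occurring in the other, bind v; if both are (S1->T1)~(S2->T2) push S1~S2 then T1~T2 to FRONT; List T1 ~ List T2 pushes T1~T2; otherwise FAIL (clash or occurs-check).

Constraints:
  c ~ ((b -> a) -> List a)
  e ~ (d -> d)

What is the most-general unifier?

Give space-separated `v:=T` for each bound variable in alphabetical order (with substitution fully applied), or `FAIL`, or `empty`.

Answer: c:=((b -> a) -> List a) e:=(d -> d)

Derivation:
step 1: unify c ~ ((b -> a) -> List a)  [subst: {-} | 1 pending]
  bind c := ((b -> a) -> List a)
step 2: unify e ~ (d -> d)  [subst: {c:=((b -> a) -> List a)} | 0 pending]
  bind e := (d -> d)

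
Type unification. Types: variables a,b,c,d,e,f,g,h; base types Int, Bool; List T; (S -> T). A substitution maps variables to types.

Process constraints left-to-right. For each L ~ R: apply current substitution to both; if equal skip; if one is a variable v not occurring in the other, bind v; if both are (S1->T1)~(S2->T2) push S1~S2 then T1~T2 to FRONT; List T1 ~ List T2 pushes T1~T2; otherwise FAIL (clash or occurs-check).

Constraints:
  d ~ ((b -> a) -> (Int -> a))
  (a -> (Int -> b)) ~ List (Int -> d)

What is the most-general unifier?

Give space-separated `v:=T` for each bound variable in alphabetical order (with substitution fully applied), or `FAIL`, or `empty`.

Answer: FAIL

Derivation:
step 1: unify d ~ ((b -> a) -> (Int -> a))  [subst: {-} | 1 pending]
  bind d := ((b -> a) -> (Int -> a))
step 2: unify (a -> (Int -> b)) ~ List (Int -> ((b -> a) -> (Int -> a)))  [subst: {d:=((b -> a) -> (Int -> a))} | 0 pending]
  clash: (a -> (Int -> b)) vs List (Int -> ((b -> a) -> (Int -> a)))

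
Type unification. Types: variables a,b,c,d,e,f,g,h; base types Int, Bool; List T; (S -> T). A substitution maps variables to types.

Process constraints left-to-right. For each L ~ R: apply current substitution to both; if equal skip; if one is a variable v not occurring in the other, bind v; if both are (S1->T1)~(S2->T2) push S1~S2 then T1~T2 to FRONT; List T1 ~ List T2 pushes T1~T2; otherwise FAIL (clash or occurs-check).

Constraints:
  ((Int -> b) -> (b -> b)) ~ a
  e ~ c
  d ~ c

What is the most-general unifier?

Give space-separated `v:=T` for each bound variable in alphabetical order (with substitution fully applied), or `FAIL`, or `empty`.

Answer: a:=((Int -> b) -> (b -> b)) d:=c e:=c

Derivation:
step 1: unify ((Int -> b) -> (b -> b)) ~ a  [subst: {-} | 2 pending]
  bind a := ((Int -> b) -> (b -> b))
step 2: unify e ~ c  [subst: {a:=((Int -> b) -> (b -> b))} | 1 pending]
  bind e := c
step 3: unify d ~ c  [subst: {a:=((Int -> b) -> (b -> b)), e:=c} | 0 pending]
  bind d := c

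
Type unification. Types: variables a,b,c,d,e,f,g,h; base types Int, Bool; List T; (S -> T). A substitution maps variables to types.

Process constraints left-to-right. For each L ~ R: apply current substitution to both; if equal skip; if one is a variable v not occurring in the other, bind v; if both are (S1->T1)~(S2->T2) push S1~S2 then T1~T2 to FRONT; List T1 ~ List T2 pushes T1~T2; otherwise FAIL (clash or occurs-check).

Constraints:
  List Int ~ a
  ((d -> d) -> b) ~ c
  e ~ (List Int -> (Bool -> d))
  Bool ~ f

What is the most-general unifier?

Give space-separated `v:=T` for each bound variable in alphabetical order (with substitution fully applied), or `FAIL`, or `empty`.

step 1: unify List Int ~ a  [subst: {-} | 3 pending]
  bind a := List Int
step 2: unify ((d -> d) -> b) ~ c  [subst: {a:=List Int} | 2 pending]
  bind c := ((d -> d) -> b)
step 3: unify e ~ (List Int -> (Bool -> d))  [subst: {a:=List Int, c:=((d -> d) -> b)} | 1 pending]
  bind e := (List Int -> (Bool -> d))
step 4: unify Bool ~ f  [subst: {a:=List Int, c:=((d -> d) -> b), e:=(List Int -> (Bool -> d))} | 0 pending]
  bind f := Bool

Answer: a:=List Int c:=((d -> d) -> b) e:=(List Int -> (Bool -> d)) f:=Bool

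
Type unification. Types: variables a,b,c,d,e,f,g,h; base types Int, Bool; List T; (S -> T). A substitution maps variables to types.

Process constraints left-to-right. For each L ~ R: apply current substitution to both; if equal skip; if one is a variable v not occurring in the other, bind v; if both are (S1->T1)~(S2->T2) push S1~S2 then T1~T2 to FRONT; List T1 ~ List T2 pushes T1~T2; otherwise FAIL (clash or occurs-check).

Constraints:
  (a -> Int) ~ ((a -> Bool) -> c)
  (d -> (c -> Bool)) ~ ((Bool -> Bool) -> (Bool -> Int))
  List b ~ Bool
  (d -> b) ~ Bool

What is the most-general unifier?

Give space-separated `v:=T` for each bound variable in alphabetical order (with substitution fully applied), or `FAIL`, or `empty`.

step 1: unify (a -> Int) ~ ((a -> Bool) -> c)  [subst: {-} | 3 pending]
  -> decompose arrow: push a~(a -> Bool), Int~c
step 2: unify a ~ (a -> Bool)  [subst: {-} | 4 pending]
  occurs-check fail: a in (a -> Bool)

Answer: FAIL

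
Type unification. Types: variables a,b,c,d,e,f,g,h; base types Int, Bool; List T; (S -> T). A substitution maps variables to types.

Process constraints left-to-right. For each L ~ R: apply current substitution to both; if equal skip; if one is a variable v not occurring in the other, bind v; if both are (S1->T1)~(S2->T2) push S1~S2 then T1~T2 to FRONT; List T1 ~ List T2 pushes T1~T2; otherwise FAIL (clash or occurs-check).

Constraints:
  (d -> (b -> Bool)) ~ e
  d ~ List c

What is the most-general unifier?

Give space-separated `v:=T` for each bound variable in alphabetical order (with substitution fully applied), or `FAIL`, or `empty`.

step 1: unify (d -> (b -> Bool)) ~ e  [subst: {-} | 1 pending]
  bind e := (d -> (b -> Bool))
step 2: unify d ~ List c  [subst: {e:=(d -> (b -> Bool))} | 0 pending]
  bind d := List c

Answer: d:=List c e:=(List c -> (b -> Bool))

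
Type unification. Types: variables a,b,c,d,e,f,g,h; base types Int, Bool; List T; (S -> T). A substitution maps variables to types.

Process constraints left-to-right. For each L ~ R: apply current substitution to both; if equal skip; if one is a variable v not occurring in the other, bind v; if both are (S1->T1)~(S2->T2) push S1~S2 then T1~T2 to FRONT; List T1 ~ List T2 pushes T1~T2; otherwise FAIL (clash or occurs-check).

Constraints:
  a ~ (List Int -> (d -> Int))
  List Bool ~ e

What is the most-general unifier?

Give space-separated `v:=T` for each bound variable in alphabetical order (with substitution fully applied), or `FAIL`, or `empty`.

step 1: unify a ~ (List Int -> (d -> Int))  [subst: {-} | 1 pending]
  bind a := (List Int -> (d -> Int))
step 2: unify List Bool ~ e  [subst: {a:=(List Int -> (d -> Int))} | 0 pending]
  bind e := List Bool

Answer: a:=(List Int -> (d -> Int)) e:=List Bool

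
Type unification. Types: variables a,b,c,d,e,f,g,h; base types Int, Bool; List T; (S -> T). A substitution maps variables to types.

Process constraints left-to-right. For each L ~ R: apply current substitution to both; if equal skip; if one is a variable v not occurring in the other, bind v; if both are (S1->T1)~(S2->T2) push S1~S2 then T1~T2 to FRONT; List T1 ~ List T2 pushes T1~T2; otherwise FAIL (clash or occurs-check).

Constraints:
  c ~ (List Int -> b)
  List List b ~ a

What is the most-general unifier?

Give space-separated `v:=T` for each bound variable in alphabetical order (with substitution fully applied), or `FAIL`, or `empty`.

Answer: a:=List List b c:=(List Int -> b)

Derivation:
step 1: unify c ~ (List Int -> b)  [subst: {-} | 1 pending]
  bind c := (List Int -> b)
step 2: unify List List b ~ a  [subst: {c:=(List Int -> b)} | 0 pending]
  bind a := List List b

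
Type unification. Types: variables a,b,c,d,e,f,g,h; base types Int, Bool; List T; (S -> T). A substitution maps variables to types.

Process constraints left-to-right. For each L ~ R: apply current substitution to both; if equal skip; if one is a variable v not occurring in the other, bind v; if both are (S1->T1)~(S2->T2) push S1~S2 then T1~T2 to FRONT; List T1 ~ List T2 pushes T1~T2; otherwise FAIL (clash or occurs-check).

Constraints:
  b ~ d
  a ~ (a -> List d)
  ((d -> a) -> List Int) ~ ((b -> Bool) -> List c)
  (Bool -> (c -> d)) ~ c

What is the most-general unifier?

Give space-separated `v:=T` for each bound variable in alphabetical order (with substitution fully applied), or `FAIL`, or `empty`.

step 1: unify b ~ d  [subst: {-} | 3 pending]
  bind b := d
step 2: unify a ~ (a -> List d)  [subst: {b:=d} | 2 pending]
  occurs-check fail: a in (a -> List d)

Answer: FAIL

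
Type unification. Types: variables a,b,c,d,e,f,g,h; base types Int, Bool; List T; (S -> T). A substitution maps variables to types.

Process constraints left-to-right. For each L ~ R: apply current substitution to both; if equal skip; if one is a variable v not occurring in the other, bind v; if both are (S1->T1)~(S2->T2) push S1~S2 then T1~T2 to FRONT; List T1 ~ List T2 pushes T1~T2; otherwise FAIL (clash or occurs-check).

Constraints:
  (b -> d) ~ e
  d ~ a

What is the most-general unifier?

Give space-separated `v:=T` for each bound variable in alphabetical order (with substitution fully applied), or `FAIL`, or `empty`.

Answer: d:=a e:=(b -> a)

Derivation:
step 1: unify (b -> d) ~ e  [subst: {-} | 1 pending]
  bind e := (b -> d)
step 2: unify d ~ a  [subst: {e:=(b -> d)} | 0 pending]
  bind d := a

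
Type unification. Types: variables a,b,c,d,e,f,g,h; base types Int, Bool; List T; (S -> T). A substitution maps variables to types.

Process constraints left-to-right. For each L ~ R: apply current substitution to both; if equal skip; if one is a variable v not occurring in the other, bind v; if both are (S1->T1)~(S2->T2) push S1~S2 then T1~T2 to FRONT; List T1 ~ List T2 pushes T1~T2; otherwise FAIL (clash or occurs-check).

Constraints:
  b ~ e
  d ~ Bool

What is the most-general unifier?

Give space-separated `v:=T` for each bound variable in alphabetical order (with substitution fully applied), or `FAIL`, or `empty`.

step 1: unify b ~ e  [subst: {-} | 1 pending]
  bind b := e
step 2: unify d ~ Bool  [subst: {b:=e} | 0 pending]
  bind d := Bool

Answer: b:=e d:=Bool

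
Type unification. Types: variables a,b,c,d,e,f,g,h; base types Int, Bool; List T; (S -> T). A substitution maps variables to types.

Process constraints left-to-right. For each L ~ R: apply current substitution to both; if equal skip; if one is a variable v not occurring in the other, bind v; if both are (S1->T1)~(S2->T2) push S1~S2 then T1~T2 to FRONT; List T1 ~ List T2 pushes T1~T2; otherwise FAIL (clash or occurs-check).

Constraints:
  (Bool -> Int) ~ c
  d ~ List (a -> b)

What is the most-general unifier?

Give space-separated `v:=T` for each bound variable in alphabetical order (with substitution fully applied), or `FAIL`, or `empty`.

Answer: c:=(Bool -> Int) d:=List (a -> b)

Derivation:
step 1: unify (Bool -> Int) ~ c  [subst: {-} | 1 pending]
  bind c := (Bool -> Int)
step 2: unify d ~ List (a -> b)  [subst: {c:=(Bool -> Int)} | 0 pending]
  bind d := List (a -> b)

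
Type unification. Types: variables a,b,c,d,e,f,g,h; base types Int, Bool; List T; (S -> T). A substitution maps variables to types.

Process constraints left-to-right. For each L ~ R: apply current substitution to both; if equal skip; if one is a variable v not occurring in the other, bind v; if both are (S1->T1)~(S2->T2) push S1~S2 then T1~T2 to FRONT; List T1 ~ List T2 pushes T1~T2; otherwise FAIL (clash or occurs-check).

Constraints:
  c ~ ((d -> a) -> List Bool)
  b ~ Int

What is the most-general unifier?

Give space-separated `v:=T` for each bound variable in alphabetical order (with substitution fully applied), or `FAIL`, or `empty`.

step 1: unify c ~ ((d -> a) -> List Bool)  [subst: {-} | 1 pending]
  bind c := ((d -> a) -> List Bool)
step 2: unify b ~ Int  [subst: {c:=((d -> a) -> List Bool)} | 0 pending]
  bind b := Int

Answer: b:=Int c:=((d -> a) -> List Bool)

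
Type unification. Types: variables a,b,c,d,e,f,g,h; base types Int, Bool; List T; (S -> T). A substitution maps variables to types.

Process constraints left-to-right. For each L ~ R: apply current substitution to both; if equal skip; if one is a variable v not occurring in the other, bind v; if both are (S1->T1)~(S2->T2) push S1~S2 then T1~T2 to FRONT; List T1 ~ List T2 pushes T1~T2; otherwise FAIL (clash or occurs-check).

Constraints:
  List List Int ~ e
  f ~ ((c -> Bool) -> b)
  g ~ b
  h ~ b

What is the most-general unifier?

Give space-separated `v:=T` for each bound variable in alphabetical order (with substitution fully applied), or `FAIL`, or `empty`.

Answer: e:=List List Int f:=((c -> Bool) -> b) g:=b h:=b

Derivation:
step 1: unify List List Int ~ e  [subst: {-} | 3 pending]
  bind e := List List Int
step 2: unify f ~ ((c -> Bool) -> b)  [subst: {e:=List List Int} | 2 pending]
  bind f := ((c -> Bool) -> b)
step 3: unify g ~ b  [subst: {e:=List List Int, f:=((c -> Bool) -> b)} | 1 pending]
  bind g := b
step 4: unify h ~ b  [subst: {e:=List List Int, f:=((c -> Bool) -> b), g:=b} | 0 pending]
  bind h := b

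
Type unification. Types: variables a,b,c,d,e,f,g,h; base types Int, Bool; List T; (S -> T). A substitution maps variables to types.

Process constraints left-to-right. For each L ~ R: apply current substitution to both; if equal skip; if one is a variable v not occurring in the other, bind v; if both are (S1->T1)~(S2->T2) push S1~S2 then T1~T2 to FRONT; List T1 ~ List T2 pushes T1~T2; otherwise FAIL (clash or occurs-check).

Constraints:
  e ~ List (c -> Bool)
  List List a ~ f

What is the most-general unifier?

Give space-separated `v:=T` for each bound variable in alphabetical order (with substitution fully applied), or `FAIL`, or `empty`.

Answer: e:=List (c -> Bool) f:=List List a

Derivation:
step 1: unify e ~ List (c -> Bool)  [subst: {-} | 1 pending]
  bind e := List (c -> Bool)
step 2: unify List List a ~ f  [subst: {e:=List (c -> Bool)} | 0 pending]
  bind f := List List a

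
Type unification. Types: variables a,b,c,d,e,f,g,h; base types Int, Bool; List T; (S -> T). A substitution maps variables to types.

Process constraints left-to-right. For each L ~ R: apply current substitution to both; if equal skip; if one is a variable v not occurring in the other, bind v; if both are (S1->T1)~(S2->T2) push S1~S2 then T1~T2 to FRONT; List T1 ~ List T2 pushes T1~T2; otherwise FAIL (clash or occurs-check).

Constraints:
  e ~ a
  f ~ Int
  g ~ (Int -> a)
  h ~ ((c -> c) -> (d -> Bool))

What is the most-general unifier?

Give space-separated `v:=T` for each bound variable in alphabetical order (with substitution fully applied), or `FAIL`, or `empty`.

Answer: e:=a f:=Int g:=(Int -> a) h:=((c -> c) -> (d -> Bool))

Derivation:
step 1: unify e ~ a  [subst: {-} | 3 pending]
  bind e := a
step 2: unify f ~ Int  [subst: {e:=a} | 2 pending]
  bind f := Int
step 3: unify g ~ (Int -> a)  [subst: {e:=a, f:=Int} | 1 pending]
  bind g := (Int -> a)
step 4: unify h ~ ((c -> c) -> (d -> Bool))  [subst: {e:=a, f:=Int, g:=(Int -> a)} | 0 pending]
  bind h := ((c -> c) -> (d -> Bool))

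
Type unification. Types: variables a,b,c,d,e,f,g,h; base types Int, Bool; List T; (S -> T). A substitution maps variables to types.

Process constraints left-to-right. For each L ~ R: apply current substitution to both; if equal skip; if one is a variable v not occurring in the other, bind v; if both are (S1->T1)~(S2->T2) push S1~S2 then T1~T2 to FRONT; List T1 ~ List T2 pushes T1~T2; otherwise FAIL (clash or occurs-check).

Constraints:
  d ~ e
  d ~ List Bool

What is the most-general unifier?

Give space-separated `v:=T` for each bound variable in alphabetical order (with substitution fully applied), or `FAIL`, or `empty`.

step 1: unify d ~ e  [subst: {-} | 1 pending]
  bind d := e
step 2: unify e ~ List Bool  [subst: {d:=e} | 0 pending]
  bind e := List Bool

Answer: d:=List Bool e:=List Bool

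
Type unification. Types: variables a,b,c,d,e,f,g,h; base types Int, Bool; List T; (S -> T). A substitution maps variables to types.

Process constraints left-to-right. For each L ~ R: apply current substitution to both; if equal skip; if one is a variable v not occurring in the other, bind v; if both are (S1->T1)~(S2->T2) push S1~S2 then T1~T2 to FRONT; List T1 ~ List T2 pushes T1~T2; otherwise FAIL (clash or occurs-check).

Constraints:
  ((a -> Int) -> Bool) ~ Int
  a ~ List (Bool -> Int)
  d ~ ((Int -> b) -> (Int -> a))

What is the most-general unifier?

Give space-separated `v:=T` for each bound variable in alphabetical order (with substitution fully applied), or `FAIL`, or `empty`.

Answer: FAIL

Derivation:
step 1: unify ((a -> Int) -> Bool) ~ Int  [subst: {-} | 2 pending]
  clash: ((a -> Int) -> Bool) vs Int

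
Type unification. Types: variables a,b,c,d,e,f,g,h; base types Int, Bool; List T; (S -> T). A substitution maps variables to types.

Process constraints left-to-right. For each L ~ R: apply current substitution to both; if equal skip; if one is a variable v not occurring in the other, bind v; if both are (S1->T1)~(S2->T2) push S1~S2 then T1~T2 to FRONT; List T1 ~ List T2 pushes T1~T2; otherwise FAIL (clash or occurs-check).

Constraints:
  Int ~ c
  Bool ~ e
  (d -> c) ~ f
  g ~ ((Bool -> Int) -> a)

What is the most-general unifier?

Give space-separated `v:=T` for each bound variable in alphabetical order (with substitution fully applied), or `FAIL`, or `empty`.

Answer: c:=Int e:=Bool f:=(d -> Int) g:=((Bool -> Int) -> a)

Derivation:
step 1: unify Int ~ c  [subst: {-} | 3 pending]
  bind c := Int
step 2: unify Bool ~ e  [subst: {c:=Int} | 2 pending]
  bind e := Bool
step 3: unify (d -> Int) ~ f  [subst: {c:=Int, e:=Bool} | 1 pending]
  bind f := (d -> Int)
step 4: unify g ~ ((Bool -> Int) -> a)  [subst: {c:=Int, e:=Bool, f:=(d -> Int)} | 0 pending]
  bind g := ((Bool -> Int) -> a)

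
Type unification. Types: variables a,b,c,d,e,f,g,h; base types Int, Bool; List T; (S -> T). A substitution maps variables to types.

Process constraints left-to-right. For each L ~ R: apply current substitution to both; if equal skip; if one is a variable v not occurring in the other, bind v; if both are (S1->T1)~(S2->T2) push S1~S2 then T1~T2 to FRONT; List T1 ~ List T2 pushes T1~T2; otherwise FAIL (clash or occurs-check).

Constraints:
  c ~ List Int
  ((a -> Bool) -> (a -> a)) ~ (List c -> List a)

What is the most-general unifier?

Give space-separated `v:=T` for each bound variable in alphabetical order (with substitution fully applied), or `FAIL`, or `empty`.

Answer: FAIL

Derivation:
step 1: unify c ~ List Int  [subst: {-} | 1 pending]
  bind c := List Int
step 2: unify ((a -> Bool) -> (a -> a)) ~ (List List Int -> List a)  [subst: {c:=List Int} | 0 pending]
  -> decompose arrow: push (a -> Bool)~List List Int, (a -> a)~List a
step 3: unify (a -> Bool) ~ List List Int  [subst: {c:=List Int} | 1 pending]
  clash: (a -> Bool) vs List List Int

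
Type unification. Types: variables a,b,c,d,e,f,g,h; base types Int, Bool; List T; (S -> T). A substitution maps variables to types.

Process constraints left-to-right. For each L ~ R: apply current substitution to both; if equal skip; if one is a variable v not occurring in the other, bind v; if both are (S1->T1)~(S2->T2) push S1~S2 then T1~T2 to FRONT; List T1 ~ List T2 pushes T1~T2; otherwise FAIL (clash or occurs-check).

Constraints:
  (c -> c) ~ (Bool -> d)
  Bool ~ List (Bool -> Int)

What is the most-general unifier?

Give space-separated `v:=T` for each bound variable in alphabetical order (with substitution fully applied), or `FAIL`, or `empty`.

Answer: FAIL

Derivation:
step 1: unify (c -> c) ~ (Bool -> d)  [subst: {-} | 1 pending]
  -> decompose arrow: push c~Bool, c~d
step 2: unify c ~ Bool  [subst: {-} | 2 pending]
  bind c := Bool
step 3: unify Bool ~ d  [subst: {c:=Bool} | 1 pending]
  bind d := Bool
step 4: unify Bool ~ List (Bool -> Int)  [subst: {c:=Bool, d:=Bool} | 0 pending]
  clash: Bool vs List (Bool -> Int)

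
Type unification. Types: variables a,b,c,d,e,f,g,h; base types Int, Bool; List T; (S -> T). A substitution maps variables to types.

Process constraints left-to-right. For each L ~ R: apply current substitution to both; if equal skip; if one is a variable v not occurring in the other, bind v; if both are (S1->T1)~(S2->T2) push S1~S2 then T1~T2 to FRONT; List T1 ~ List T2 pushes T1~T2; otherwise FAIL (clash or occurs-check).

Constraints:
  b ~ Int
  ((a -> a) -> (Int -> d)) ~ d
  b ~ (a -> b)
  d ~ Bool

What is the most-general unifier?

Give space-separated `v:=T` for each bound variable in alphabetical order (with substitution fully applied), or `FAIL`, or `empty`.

Answer: FAIL

Derivation:
step 1: unify b ~ Int  [subst: {-} | 3 pending]
  bind b := Int
step 2: unify ((a -> a) -> (Int -> d)) ~ d  [subst: {b:=Int} | 2 pending]
  occurs-check fail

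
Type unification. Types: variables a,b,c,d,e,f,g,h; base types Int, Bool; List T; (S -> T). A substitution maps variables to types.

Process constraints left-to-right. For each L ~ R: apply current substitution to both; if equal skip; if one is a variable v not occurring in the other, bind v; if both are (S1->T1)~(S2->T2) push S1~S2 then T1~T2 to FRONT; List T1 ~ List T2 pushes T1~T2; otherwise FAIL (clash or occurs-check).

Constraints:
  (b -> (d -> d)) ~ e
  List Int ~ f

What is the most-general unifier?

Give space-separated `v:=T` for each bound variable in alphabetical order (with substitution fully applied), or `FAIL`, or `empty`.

step 1: unify (b -> (d -> d)) ~ e  [subst: {-} | 1 pending]
  bind e := (b -> (d -> d))
step 2: unify List Int ~ f  [subst: {e:=(b -> (d -> d))} | 0 pending]
  bind f := List Int

Answer: e:=(b -> (d -> d)) f:=List Int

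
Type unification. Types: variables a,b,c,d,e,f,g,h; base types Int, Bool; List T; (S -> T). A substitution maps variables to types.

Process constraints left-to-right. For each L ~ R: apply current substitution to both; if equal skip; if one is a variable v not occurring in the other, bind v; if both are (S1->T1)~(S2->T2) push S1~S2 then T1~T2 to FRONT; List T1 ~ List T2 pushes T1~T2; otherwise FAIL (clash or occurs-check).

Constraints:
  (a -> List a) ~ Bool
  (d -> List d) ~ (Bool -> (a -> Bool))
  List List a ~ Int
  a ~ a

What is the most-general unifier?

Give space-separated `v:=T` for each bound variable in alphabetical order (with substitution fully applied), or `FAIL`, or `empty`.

step 1: unify (a -> List a) ~ Bool  [subst: {-} | 3 pending]
  clash: (a -> List a) vs Bool

Answer: FAIL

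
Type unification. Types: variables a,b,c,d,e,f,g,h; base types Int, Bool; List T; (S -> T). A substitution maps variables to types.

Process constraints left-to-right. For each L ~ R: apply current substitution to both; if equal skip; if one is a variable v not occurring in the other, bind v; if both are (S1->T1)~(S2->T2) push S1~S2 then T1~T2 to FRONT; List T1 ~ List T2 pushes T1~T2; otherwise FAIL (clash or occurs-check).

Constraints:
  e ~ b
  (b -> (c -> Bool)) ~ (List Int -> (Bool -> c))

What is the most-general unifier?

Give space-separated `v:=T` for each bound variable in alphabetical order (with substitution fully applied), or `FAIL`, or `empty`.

Answer: b:=List Int c:=Bool e:=List Int

Derivation:
step 1: unify e ~ b  [subst: {-} | 1 pending]
  bind e := b
step 2: unify (b -> (c -> Bool)) ~ (List Int -> (Bool -> c))  [subst: {e:=b} | 0 pending]
  -> decompose arrow: push b~List Int, (c -> Bool)~(Bool -> c)
step 3: unify b ~ List Int  [subst: {e:=b} | 1 pending]
  bind b := List Int
step 4: unify (c -> Bool) ~ (Bool -> c)  [subst: {e:=b, b:=List Int} | 0 pending]
  -> decompose arrow: push c~Bool, Bool~c
step 5: unify c ~ Bool  [subst: {e:=b, b:=List Int} | 1 pending]
  bind c := Bool
step 6: unify Bool ~ Bool  [subst: {e:=b, b:=List Int, c:=Bool} | 0 pending]
  -> identical, skip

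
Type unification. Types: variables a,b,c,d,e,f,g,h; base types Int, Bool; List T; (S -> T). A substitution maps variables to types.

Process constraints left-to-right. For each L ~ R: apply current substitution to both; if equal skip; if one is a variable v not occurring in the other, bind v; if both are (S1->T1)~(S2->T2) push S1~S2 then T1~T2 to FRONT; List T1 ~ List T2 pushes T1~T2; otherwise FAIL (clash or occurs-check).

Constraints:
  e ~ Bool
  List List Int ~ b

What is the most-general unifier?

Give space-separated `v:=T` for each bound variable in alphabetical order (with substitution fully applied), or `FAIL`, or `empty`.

step 1: unify e ~ Bool  [subst: {-} | 1 pending]
  bind e := Bool
step 2: unify List List Int ~ b  [subst: {e:=Bool} | 0 pending]
  bind b := List List Int

Answer: b:=List List Int e:=Bool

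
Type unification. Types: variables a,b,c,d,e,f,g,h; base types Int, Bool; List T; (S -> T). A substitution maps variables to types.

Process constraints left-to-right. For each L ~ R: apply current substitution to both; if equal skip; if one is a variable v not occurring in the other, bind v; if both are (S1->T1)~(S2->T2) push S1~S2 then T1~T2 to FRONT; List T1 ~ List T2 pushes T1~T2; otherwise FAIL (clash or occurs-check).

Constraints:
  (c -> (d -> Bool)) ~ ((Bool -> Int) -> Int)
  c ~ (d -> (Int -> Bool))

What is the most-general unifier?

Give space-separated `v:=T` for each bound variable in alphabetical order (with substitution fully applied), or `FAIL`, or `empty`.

Answer: FAIL

Derivation:
step 1: unify (c -> (d -> Bool)) ~ ((Bool -> Int) -> Int)  [subst: {-} | 1 pending]
  -> decompose arrow: push c~(Bool -> Int), (d -> Bool)~Int
step 2: unify c ~ (Bool -> Int)  [subst: {-} | 2 pending]
  bind c := (Bool -> Int)
step 3: unify (d -> Bool) ~ Int  [subst: {c:=(Bool -> Int)} | 1 pending]
  clash: (d -> Bool) vs Int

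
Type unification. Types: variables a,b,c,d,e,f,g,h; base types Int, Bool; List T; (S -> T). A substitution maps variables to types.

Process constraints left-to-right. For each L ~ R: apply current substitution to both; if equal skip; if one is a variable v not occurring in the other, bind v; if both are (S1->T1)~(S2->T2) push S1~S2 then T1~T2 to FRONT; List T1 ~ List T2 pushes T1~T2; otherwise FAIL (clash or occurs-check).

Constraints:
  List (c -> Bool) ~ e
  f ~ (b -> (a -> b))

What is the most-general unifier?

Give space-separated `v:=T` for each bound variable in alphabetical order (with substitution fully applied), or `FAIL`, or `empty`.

Answer: e:=List (c -> Bool) f:=(b -> (a -> b))

Derivation:
step 1: unify List (c -> Bool) ~ e  [subst: {-} | 1 pending]
  bind e := List (c -> Bool)
step 2: unify f ~ (b -> (a -> b))  [subst: {e:=List (c -> Bool)} | 0 pending]
  bind f := (b -> (a -> b))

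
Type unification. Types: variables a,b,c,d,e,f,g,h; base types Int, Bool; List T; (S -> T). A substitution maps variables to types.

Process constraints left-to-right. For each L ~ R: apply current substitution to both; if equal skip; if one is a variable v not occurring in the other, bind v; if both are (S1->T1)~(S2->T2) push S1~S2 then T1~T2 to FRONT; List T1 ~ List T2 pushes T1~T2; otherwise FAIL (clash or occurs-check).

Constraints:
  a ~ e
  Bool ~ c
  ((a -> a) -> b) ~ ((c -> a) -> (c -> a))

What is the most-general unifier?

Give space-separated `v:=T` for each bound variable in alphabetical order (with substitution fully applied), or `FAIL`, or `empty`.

step 1: unify a ~ e  [subst: {-} | 2 pending]
  bind a := e
step 2: unify Bool ~ c  [subst: {a:=e} | 1 pending]
  bind c := Bool
step 3: unify ((e -> e) -> b) ~ ((Bool -> e) -> (Bool -> e))  [subst: {a:=e, c:=Bool} | 0 pending]
  -> decompose arrow: push (e -> e)~(Bool -> e), b~(Bool -> e)
step 4: unify (e -> e) ~ (Bool -> e)  [subst: {a:=e, c:=Bool} | 1 pending]
  -> decompose arrow: push e~Bool, e~e
step 5: unify e ~ Bool  [subst: {a:=e, c:=Bool} | 2 pending]
  bind e := Bool
step 6: unify Bool ~ Bool  [subst: {a:=e, c:=Bool, e:=Bool} | 1 pending]
  -> identical, skip
step 7: unify b ~ (Bool -> Bool)  [subst: {a:=e, c:=Bool, e:=Bool} | 0 pending]
  bind b := (Bool -> Bool)

Answer: a:=Bool b:=(Bool -> Bool) c:=Bool e:=Bool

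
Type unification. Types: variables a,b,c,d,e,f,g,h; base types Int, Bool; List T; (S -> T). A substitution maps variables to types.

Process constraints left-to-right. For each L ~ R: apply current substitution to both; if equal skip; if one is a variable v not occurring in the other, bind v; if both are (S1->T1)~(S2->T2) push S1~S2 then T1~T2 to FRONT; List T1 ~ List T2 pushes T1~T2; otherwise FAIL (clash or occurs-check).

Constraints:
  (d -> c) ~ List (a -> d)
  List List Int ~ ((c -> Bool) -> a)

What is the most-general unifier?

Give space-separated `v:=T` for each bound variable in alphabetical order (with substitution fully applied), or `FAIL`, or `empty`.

step 1: unify (d -> c) ~ List (a -> d)  [subst: {-} | 1 pending]
  clash: (d -> c) vs List (a -> d)

Answer: FAIL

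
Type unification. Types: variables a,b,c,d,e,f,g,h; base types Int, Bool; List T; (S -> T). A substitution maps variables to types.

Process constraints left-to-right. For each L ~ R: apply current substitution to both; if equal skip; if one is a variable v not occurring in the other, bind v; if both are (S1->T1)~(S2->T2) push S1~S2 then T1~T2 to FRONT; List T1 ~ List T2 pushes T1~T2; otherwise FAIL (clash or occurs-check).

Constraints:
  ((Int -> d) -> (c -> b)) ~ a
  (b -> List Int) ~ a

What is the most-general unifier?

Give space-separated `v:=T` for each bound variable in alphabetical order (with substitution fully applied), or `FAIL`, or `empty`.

step 1: unify ((Int -> d) -> (c -> b)) ~ a  [subst: {-} | 1 pending]
  bind a := ((Int -> d) -> (c -> b))
step 2: unify (b -> List Int) ~ ((Int -> d) -> (c -> b))  [subst: {a:=((Int -> d) -> (c -> b))} | 0 pending]
  -> decompose arrow: push b~(Int -> d), List Int~(c -> b)
step 3: unify b ~ (Int -> d)  [subst: {a:=((Int -> d) -> (c -> b))} | 1 pending]
  bind b := (Int -> d)
step 4: unify List Int ~ (c -> (Int -> d))  [subst: {a:=((Int -> d) -> (c -> b)), b:=(Int -> d)} | 0 pending]
  clash: List Int vs (c -> (Int -> d))

Answer: FAIL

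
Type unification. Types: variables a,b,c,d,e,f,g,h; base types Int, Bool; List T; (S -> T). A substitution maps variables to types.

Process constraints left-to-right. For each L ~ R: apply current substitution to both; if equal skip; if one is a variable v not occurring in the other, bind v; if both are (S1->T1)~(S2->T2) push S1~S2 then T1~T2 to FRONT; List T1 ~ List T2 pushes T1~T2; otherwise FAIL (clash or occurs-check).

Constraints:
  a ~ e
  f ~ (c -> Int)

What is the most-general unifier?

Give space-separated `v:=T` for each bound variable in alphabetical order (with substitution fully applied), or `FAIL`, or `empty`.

Answer: a:=e f:=(c -> Int)

Derivation:
step 1: unify a ~ e  [subst: {-} | 1 pending]
  bind a := e
step 2: unify f ~ (c -> Int)  [subst: {a:=e} | 0 pending]
  bind f := (c -> Int)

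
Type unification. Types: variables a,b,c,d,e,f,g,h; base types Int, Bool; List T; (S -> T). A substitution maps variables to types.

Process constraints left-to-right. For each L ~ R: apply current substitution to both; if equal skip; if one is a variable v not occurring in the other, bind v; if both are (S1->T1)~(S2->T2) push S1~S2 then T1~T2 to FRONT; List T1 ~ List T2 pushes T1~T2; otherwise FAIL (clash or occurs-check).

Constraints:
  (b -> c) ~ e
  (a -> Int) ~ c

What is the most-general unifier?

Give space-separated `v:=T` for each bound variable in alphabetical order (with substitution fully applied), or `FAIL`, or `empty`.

Answer: c:=(a -> Int) e:=(b -> (a -> Int))

Derivation:
step 1: unify (b -> c) ~ e  [subst: {-} | 1 pending]
  bind e := (b -> c)
step 2: unify (a -> Int) ~ c  [subst: {e:=(b -> c)} | 0 pending]
  bind c := (a -> Int)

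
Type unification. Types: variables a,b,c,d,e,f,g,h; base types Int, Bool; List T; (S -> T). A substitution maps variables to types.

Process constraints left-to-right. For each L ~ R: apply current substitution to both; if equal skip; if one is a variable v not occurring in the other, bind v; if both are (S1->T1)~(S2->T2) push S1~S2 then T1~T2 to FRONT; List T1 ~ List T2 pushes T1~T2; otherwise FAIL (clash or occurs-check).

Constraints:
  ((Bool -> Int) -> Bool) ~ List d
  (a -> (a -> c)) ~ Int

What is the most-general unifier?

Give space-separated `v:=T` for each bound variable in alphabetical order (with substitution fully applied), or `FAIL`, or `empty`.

Answer: FAIL

Derivation:
step 1: unify ((Bool -> Int) -> Bool) ~ List d  [subst: {-} | 1 pending]
  clash: ((Bool -> Int) -> Bool) vs List d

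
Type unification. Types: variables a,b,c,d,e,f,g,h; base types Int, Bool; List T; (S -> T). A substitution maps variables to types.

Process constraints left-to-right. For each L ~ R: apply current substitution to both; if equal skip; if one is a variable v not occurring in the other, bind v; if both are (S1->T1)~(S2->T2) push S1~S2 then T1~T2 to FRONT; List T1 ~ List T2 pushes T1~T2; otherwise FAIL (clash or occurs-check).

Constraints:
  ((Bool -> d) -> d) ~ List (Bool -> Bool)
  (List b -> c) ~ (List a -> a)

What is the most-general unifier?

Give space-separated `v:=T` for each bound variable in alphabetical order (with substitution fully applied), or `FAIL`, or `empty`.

step 1: unify ((Bool -> d) -> d) ~ List (Bool -> Bool)  [subst: {-} | 1 pending]
  clash: ((Bool -> d) -> d) vs List (Bool -> Bool)

Answer: FAIL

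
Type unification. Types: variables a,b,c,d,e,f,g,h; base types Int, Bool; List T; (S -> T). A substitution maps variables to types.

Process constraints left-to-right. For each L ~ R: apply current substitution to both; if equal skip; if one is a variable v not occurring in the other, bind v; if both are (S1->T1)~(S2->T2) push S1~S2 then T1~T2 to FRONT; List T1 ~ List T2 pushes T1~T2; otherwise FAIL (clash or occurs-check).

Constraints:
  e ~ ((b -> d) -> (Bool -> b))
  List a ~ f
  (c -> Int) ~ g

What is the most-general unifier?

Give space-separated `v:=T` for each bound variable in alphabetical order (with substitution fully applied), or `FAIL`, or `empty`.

step 1: unify e ~ ((b -> d) -> (Bool -> b))  [subst: {-} | 2 pending]
  bind e := ((b -> d) -> (Bool -> b))
step 2: unify List a ~ f  [subst: {e:=((b -> d) -> (Bool -> b))} | 1 pending]
  bind f := List a
step 3: unify (c -> Int) ~ g  [subst: {e:=((b -> d) -> (Bool -> b)), f:=List a} | 0 pending]
  bind g := (c -> Int)

Answer: e:=((b -> d) -> (Bool -> b)) f:=List a g:=(c -> Int)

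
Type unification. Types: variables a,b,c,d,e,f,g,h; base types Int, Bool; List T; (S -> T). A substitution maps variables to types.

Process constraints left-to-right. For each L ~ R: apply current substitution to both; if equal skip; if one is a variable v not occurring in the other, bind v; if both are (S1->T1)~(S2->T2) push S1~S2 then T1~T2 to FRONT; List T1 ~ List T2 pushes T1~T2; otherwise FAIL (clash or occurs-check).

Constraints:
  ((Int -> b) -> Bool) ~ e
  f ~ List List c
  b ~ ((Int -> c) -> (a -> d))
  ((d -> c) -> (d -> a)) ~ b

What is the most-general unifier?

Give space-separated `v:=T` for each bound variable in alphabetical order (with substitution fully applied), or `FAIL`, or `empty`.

Answer: a:=Int b:=((Int -> c) -> (Int -> Int)) d:=Int e:=((Int -> ((Int -> c) -> (Int -> Int))) -> Bool) f:=List List c

Derivation:
step 1: unify ((Int -> b) -> Bool) ~ e  [subst: {-} | 3 pending]
  bind e := ((Int -> b) -> Bool)
step 2: unify f ~ List List c  [subst: {e:=((Int -> b) -> Bool)} | 2 pending]
  bind f := List List c
step 3: unify b ~ ((Int -> c) -> (a -> d))  [subst: {e:=((Int -> b) -> Bool), f:=List List c} | 1 pending]
  bind b := ((Int -> c) -> (a -> d))
step 4: unify ((d -> c) -> (d -> a)) ~ ((Int -> c) -> (a -> d))  [subst: {e:=((Int -> b) -> Bool), f:=List List c, b:=((Int -> c) -> (a -> d))} | 0 pending]
  -> decompose arrow: push (d -> c)~(Int -> c), (d -> a)~(a -> d)
step 5: unify (d -> c) ~ (Int -> c)  [subst: {e:=((Int -> b) -> Bool), f:=List List c, b:=((Int -> c) -> (a -> d))} | 1 pending]
  -> decompose arrow: push d~Int, c~c
step 6: unify d ~ Int  [subst: {e:=((Int -> b) -> Bool), f:=List List c, b:=((Int -> c) -> (a -> d))} | 2 pending]
  bind d := Int
step 7: unify c ~ c  [subst: {e:=((Int -> b) -> Bool), f:=List List c, b:=((Int -> c) -> (a -> d)), d:=Int} | 1 pending]
  -> identical, skip
step 8: unify (Int -> a) ~ (a -> Int)  [subst: {e:=((Int -> b) -> Bool), f:=List List c, b:=((Int -> c) -> (a -> d)), d:=Int} | 0 pending]
  -> decompose arrow: push Int~a, a~Int
step 9: unify Int ~ a  [subst: {e:=((Int -> b) -> Bool), f:=List List c, b:=((Int -> c) -> (a -> d)), d:=Int} | 1 pending]
  bind a := Int
step 10: unify Int ~ Int  [subst: {e:=((Int -> b) -> Bool), f:=List List c, b:=((Int -> c) -> (a -> d)), d:=Int, a:=Int} | 0 pending]
  -> identical, skip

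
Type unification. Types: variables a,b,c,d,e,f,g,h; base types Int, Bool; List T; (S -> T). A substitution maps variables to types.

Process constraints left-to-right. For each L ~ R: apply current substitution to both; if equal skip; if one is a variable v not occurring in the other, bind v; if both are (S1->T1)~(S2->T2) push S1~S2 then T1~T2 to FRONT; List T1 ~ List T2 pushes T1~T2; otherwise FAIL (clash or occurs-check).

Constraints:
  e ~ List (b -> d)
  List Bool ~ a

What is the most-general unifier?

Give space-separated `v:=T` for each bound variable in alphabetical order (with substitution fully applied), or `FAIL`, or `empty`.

Answer: a:=List Bool e:=List (b -> d)

Derivation:
step 1: unify e ~ List (b -> d)  [subst: {-} | 1 pending]
  bind e := List (b -> d)
step 2: unify List Bool ~ a  [subst: {e:=List (b -> d)} | 0 pending]
  bind a := List Bool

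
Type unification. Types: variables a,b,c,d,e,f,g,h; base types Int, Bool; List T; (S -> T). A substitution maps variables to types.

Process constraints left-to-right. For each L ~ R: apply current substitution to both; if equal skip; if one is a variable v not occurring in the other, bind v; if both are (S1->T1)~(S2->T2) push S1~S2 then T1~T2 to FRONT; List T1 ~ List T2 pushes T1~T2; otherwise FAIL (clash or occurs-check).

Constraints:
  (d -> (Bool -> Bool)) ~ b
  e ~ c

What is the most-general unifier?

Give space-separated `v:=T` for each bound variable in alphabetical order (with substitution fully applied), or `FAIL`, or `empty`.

step 1: unify (d -> (Bool -> Bool)) ~ b  [subst: {-} | 1 pending]
  bind b := (d -> (Bool -> Bool))
step 2: unify e ~ c  [subst: {b:=(d -> (Bool -> Bool))} | 0 pending]
  bind e := c

Answer: b:=(d -> (Bool -> Bool)) e:=c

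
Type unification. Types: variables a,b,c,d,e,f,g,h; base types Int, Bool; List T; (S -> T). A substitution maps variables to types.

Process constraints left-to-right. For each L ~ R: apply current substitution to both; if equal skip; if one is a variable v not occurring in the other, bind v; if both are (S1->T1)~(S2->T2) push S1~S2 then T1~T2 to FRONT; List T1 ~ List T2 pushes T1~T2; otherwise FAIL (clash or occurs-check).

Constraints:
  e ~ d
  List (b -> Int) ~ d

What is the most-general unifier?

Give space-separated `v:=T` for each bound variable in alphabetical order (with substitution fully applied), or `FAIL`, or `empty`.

step 1: unify e ~ d  [subst: {-} | 1 pending]
  bind e := d
step 2: unify List (b -> Int) ~ d  [subst: {e:=d} | 0 pending]
  bind d := List (b -> Int)

Answer: d:=List (b -> Int) e:=List (b -> Int)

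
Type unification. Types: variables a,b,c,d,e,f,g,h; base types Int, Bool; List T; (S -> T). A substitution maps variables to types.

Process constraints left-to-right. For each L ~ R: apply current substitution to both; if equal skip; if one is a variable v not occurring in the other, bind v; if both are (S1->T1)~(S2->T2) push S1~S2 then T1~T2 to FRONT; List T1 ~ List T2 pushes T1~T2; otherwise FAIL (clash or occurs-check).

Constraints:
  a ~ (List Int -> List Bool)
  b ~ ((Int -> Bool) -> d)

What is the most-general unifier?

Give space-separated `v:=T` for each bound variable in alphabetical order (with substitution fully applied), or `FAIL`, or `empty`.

Answer: a:=(List Int -> List Bool) b:=((Int -> Bool) -> d)

Derivation:
step 1: unify a ~ (List Int -> List Bool)  [subst: {-} | 1 pending]
  bind a := (List Int -> List Bool)
step 2: unify b ~ ((Int -> Bool) -> d)  [subst: {a:=(List Int -> List Bool)} | 0 pending]
  bind b := ((Int -> Bool) -> d)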